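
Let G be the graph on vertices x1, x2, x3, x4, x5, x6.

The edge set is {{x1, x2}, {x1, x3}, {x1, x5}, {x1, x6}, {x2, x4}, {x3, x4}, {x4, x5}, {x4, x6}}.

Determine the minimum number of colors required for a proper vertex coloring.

x1 and x5 are adjacent, so at least 2 colors are needed.
One proper 2-coloring: x1=red, x2=blue, x3=blue, x4=red, x5=blue, x6=blue. Every edge joins two different colors.

2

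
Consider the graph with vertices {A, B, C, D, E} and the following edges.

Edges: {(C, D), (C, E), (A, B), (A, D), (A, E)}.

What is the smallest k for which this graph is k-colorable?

A and B are adjacent, so at least 2 colors are needed.
2 colors suffice: A=red, B=blue, C=red, D=blue, E=blue. Every edge joins two different colors.

2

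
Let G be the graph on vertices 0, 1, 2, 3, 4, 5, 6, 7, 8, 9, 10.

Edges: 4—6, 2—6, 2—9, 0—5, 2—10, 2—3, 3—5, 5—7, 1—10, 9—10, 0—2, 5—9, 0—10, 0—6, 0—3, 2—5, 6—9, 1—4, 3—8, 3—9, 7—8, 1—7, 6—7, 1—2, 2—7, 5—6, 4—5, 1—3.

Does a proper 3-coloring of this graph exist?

2, 5, 6, 9 are mutually adjacent (a clique of size 4), so at least 4 colors are needed.
So 3 colors are not enough.

No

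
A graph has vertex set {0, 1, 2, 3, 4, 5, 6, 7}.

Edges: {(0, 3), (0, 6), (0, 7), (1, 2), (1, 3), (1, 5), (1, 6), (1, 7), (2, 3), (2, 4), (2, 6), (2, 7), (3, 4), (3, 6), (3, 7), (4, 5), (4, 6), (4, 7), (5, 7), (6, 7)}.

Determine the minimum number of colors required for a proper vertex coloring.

1, 2, 3, 6, 7 are mutually adjacent (a clique of size 5), so at least 5 colors are needed.
5 colors suffice: color red → {7}; color blue → {5, 6}; color green → {3}; color yellow → {0, 1, 4}; color purple → {2}. Each edge has distinct colors on its endpoints.

5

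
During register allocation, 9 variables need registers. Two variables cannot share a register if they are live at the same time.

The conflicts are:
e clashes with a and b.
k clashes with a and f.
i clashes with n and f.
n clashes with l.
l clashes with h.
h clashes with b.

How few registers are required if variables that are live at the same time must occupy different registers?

3

The cycle h-b-e-a-k-f-i-n-l-h has odd length 9, so it cannot be 2-colored; at least 3 registers are needed.
A valid assignment using 3 registers: e=3, k=1, i=1, n=2, a=2, l=1, h=2, f=2, b=1. Every pair that conflicts lands in different registers.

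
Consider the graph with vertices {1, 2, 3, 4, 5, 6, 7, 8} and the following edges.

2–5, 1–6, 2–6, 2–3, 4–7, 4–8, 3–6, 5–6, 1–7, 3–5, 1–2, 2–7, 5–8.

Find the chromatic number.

2, 3, 5, 6 are mutually adjacent (a clique of size 4), so at least 4 colors are needed.
A valid assignment using 4 colors: 1=c, 2=a, 3=d, 4=a, 5=c, 6=b, 7=b, 8=b. Every edge joins two different colors.

4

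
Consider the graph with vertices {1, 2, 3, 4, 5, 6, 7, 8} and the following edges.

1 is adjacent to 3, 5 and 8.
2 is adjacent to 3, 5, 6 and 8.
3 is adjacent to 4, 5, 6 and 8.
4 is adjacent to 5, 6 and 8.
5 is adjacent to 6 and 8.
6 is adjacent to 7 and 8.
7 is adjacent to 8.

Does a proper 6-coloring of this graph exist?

Yes

The chromatic number is 5. 2, 3, 5, 6, 8 form a clique, so at least 5 colors are needed.
A valid assignment using 5 colors: 1=yellow, 2=purple, 3=green, 4=purple, 5=blue, 6=yellow, 7=blue, 8=red.
Since 6 ≥ 5, a proper 6-coloring certainly exists.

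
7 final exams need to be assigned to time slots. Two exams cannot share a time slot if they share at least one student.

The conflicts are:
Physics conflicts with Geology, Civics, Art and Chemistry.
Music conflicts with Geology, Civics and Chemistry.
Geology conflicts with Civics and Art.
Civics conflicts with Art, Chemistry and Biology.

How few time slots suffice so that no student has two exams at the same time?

4

Physics, Geology, Civics, Art all conflict with each other, so at least 4 time slots are needed.
4 time slots suffice: time slot 1 → {Civics}; time slot 2 → {Geology, Chemistry, Biology}; time slot 3 → {Physics, Music}; time slot 4 → {Art}. No two conflicting exams share a time slot.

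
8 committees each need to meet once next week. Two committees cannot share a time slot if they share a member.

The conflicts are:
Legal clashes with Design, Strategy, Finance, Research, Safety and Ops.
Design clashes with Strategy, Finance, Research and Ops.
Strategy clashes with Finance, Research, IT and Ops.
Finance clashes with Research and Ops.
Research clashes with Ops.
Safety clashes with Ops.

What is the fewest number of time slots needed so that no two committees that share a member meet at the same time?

Legal, Design, Strategy, Finance, Research, Ops are mutually in conflict, so at least 6 time slots are needed.
6 time slots suffice: time slot 1 → {IT, Ops}; time slot 2 → {Strategy, Safety}; time slot 3 → {Legal}; time slot 4 → {Research}; time slot 5 → {Finance}; time slot 6 → {Design}. Each listed conflict is separated.

6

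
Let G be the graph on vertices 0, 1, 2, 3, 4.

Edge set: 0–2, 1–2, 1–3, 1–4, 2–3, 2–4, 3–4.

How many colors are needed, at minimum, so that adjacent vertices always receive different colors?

1, 2, 3, 4 are pairwise adjacent (a clique of size 4), so at least 4 colors are needed.
One proper 4-coloring: 0=b, 1=b, 2=a, 3=c, 4=d. Each edge has distinct colors on its endpoints.

4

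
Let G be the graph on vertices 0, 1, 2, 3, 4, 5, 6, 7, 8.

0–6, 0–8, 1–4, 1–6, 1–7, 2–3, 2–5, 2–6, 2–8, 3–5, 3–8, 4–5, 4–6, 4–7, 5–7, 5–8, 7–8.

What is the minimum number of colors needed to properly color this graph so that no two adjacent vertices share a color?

2, 3, 5, 8 form a clique, so at least 4 colors are needed.
One proper 4-coloring: 0=c, 1=d, 2=c, 3=d, 4=b, 5=a, 6=a, 7=c, 8=b. No two adjacent vertices share a color.

4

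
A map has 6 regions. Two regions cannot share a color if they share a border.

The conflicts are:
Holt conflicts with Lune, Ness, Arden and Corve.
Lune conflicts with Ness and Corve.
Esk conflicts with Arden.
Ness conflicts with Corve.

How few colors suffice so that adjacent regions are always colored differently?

Holt, Lune, Ness, Corve all conflict with each other, so at least 4 colors are needed.
4 colors suffice: color 1 → {Holt, Esk}; color 2 → {Lune, Arden}; color 3 → {Ness}; color 4 → {Corve}. Every pair that conflicts lands in different colors.

4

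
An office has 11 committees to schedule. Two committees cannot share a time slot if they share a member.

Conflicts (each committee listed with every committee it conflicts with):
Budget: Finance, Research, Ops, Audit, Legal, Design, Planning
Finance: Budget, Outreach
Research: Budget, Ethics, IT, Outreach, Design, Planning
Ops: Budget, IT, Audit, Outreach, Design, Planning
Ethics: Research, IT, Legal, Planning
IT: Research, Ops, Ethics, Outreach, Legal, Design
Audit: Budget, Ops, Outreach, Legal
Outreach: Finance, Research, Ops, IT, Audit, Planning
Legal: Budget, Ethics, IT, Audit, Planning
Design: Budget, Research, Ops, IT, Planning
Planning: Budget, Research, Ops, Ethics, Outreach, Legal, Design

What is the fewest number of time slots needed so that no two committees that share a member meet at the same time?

Budget, Ops, Design, Planning are mutually in conflict, so at least 4 time slots are needed.
A valid assignment using 4 time slots: Budget=1, Finance=2, Research=3, Ops=3, Ethics=4, IT=1, Audit=2, Outreach=4, Legal=3, Design=4, Planning=2. No two conflicting committees share a time slot.

4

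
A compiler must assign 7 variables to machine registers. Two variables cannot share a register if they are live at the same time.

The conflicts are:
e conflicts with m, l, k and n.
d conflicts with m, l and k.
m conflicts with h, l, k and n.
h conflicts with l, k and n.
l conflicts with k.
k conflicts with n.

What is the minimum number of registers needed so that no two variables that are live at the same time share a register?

m, h, k, n all conflict with each other, so at least 4 registers are needed.
4 registers suffice: e=4, d=4, m=2, h=4, l=3, k=1, n=3. No two conflicting variables share a register.

4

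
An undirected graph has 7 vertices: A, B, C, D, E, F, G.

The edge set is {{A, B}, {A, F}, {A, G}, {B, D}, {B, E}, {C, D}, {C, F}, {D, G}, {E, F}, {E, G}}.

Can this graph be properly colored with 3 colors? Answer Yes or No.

The chromatic number is 3. The cycle F-E-G-D-C-F has odd length 5, so it cannot be 2-colored; at least 3 colors are needed.
A valid assignment using 3 colors: A=blue, B=red, C=green, D=blue, E=blue, F=red, G=red.
That is already a proper 3-coloring.

Yes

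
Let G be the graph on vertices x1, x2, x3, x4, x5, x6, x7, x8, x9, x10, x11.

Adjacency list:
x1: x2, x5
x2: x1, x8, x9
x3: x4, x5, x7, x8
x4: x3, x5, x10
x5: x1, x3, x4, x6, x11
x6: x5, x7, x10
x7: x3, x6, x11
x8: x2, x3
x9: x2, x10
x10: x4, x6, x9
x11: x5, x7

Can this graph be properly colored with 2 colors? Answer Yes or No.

x3, x4, x5 are mutually adjacent, so at least 3 colors are needed.
So 2 colors are not enough.

No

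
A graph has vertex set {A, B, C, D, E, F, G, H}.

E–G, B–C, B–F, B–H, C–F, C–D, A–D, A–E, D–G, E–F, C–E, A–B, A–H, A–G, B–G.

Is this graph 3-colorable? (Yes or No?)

Yes

The chromatic number is 3. A, D, G are mutually adjacent, so at least 3 colors are needed.
3 colors suffice: color red → {B, D, E}; color blue → {A, C}; color green → {F, G, H}.
That is already a proper 3-coloring.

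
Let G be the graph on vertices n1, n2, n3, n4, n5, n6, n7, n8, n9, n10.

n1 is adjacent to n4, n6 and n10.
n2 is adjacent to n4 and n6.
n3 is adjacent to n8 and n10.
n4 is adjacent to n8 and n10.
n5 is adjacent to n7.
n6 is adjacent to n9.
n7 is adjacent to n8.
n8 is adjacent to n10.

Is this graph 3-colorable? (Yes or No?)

The chromatic number is 3. n1, n4, n10 are pairwise adjacent, so at least 3 colors are needed.
One proper 3-coloring: n1=1, n2=1, n3=3, n4=3, n5=1, n6=2, n7=2, n8=1, n9=1, n10=2.
That is already a proper 3-coloring.

Yes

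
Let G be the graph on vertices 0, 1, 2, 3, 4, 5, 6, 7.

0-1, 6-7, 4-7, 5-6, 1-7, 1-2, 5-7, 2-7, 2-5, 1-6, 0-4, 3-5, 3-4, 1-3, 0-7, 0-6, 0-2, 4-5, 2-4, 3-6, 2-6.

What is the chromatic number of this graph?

0, 1, 2, 6, 7 form a clique, so at least 5 colors are needed.
5 colors suffice: color red → {3, 7}; color blue → {2}; color green → {4, 6}; color yellow → {0, 5}; color purple → {1}. Each edge has distinct colors on its endpoints.

5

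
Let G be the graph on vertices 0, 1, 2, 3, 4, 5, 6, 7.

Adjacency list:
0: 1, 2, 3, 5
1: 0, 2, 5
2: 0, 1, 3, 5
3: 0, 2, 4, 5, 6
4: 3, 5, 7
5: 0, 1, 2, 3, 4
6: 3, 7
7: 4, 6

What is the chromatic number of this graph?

0, 2, 3, 5 form a clique, so at least 4 colors are needed.
One proper 4-coloring: 0=d, 1=b, 2=c, 3=b, 4=c, 5=a, 6=c, 7=a. Each edge has distinct colors on its endpoints.

4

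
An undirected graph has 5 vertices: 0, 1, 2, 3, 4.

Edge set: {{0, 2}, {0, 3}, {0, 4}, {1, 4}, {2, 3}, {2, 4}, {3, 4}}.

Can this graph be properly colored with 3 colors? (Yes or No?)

0, 2, 3, 4 are pairwise adjacent (a clique of size 4), so at least 4 colors are needed.
So 3 colors are not enough.

No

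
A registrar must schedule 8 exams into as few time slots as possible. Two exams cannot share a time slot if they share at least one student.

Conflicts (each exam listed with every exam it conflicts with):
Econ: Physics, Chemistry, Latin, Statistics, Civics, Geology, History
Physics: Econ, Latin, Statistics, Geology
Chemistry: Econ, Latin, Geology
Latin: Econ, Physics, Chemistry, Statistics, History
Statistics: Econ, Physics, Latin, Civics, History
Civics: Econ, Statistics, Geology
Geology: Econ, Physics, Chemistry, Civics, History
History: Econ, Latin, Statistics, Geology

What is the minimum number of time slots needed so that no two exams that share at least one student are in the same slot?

Econ, Physics, Latin, Statistics pairwise conflict, so at least 4 time slots are needed.
4 time slots suffice: time slot 1 → {Econ}; time slot 2 → {Latin, Geology}; time slot 3 → {Chemistry, Statistics}; time slot 4 → {Physics, Civics, History}. Each listed conflict is separated.

4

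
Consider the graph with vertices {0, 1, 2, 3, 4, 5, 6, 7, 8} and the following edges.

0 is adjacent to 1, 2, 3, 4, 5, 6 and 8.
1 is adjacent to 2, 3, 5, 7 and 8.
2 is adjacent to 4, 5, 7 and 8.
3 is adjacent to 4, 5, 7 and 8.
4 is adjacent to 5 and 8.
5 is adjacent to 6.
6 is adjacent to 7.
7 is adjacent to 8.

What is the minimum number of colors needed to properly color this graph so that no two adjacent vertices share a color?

1, 3, 7, 8 are pairwise adjacent (a clique of size 4), so at least 4 colors are needed.
4 colors suffice: 0=a, 1=d, 2=c, 3=c, 4=d, 5=b, 6=c, 7=a, 8=b. No two adjacent vertices share a color.

4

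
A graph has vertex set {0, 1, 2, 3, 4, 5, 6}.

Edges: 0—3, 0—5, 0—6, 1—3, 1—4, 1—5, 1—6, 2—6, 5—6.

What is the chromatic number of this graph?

3

0, 5, 6 are pairwise adjacent, so at least 3 colors are needed.
3 colors suffice: color a → {0, 1, 2}; color b → {3, 4, 6}; color c → {5}. Every edge joins two different colors.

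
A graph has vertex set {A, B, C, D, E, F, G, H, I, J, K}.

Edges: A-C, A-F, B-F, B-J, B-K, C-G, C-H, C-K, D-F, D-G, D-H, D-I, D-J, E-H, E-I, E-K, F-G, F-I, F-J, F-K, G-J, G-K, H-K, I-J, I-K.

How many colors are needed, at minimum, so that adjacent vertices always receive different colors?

4

D, F, I, J are pairwise adjacent (a clique of size 4), so at least 4 colors are needed.
One proper 4-coloring: A=1, B=3, C=4, D=1, E=4, F=2, G=3, H=2, I=3, J=4, K=1. Each edge has distinct colors on its endpoints.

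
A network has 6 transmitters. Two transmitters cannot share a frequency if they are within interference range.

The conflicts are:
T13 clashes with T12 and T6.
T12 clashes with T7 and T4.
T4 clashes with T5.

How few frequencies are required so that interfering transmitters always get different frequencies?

2

T12 and T4 conflict, so at least 2 frequencies are needed.
A valid assignment using 2 frequencies: T13=2, T12=1, T7=2, T4=2, T6=1, T5=1. Every pair that conflicts lands in different frequencies.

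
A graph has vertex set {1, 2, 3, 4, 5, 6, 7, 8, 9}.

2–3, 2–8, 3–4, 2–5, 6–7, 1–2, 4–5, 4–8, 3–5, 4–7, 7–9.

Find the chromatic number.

3

2, 3, 5 are pairwise adjacent, so at least 3 colors are needed.
3 colors suffice: 1=b, 2=a, 3=c, 4=a, 5=b, 6=a, 7=b, 8=b, 9=a. Each edge has distinct colors on its endpoints.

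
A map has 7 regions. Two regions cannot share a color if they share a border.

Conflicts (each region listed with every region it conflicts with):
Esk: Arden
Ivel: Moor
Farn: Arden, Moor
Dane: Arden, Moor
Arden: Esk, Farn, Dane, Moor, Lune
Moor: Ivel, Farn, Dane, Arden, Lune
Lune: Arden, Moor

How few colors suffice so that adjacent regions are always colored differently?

Arden, Moor, Lune all conflict with each other, so at least 3 colors are needed.
One proper 3-coloring: Esk=1, Ivel=2, Farn=3, Dane=3, Arden=2, Moor=1, Lune=3. Every pair that conflicts lands in different colors.

3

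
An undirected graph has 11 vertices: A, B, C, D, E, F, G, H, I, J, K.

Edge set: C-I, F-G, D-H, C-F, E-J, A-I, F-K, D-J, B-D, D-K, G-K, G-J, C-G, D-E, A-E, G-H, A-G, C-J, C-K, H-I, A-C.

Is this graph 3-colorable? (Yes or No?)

No

C, F, G, K form a clique, so at least 4 colors are needed.
So 3 colors are not enough.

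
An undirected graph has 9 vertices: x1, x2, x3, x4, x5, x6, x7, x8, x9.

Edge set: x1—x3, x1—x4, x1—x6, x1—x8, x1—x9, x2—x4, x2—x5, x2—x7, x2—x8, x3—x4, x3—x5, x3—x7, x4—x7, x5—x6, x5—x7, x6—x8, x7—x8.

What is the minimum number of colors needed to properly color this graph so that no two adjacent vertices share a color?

x3, x4, x7 are mutually adjacent, so at least 3 colors are needed.
3 colors suffice: x1=red, x2=green, x3=green, x4=blue, x5=blue, x6=green, x7=red, x8=blue, x9=blue. Each edge has distinct colors on its endpoints.

3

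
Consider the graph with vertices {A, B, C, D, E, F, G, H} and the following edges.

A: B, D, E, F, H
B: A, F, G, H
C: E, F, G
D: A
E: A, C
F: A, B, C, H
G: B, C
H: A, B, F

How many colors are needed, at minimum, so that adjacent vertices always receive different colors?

A, B, F, H form a clique, so at least 4 colors are needed.
One proper 4-coloring: A=1, B=2, C=1, D=2, E=2, F=3, G=3, H=4. Each edge has distinct colors on its endpoints.

4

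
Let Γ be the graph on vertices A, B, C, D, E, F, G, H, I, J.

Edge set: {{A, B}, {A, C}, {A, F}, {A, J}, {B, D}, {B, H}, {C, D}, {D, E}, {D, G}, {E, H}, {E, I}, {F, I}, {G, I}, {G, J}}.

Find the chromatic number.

The cycle A-B-D-G-J-A has odd length 5, so it cannot be 2-colored; at least 3 colors are needed.
3 colors suffice: color 1 → {A, D, H, I}; color 2 → {B, C, E, F, G}; color 3 → {J}. Each edge has distinct colors on its endpoints.

3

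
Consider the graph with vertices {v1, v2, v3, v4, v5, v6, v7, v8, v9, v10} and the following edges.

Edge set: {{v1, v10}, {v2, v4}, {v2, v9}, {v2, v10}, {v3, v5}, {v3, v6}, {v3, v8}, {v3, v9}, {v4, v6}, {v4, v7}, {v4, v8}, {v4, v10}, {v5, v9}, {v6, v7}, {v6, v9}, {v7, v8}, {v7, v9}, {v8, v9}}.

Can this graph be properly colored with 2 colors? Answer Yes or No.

No

v4, v7, v8 are pairwise adjacent, so at least 3 colors are needed.
So 2 colors are not enough.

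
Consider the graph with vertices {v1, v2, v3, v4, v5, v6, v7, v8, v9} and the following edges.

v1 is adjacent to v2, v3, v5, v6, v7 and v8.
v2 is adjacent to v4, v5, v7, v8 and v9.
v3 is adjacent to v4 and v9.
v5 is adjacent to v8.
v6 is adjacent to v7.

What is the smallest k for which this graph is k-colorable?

4

v1, v2, v5, v8 form a clique, so at least 4 colors are needed.
4 colors suffice: v1=2, v2=1, v3=1, v4=2, v5=4, v6=1, v7=3, v8=3, v9=2. Every edge joins two different colors.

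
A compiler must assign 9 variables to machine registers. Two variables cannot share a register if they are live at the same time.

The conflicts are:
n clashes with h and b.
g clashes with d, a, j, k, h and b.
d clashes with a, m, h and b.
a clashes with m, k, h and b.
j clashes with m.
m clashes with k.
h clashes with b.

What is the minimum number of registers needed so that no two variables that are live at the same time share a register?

5

g, d, a, h, b pairwise conflict, so at least 5 registers are needed.
5 registers suffice: register 1 → {n, a, j}; register 2 → {g, m}; register 3 → {k, b}; register 4 → {d}; register 5 → {h}. Each listed conflict is separated.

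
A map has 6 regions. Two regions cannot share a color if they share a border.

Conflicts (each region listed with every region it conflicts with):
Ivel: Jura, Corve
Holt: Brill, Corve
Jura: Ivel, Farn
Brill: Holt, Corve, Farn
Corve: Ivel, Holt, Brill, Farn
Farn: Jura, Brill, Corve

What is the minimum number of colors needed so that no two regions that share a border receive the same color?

3

Brill, Corve, Farn all conflict with each other, so at least 3 colors are needed.
A valid assignment using 3 colors: Ivel=2, Holt=2, Jura=1, Brill=3, Corve=1, Farn=2. Every pair that conflicts lands in different colors.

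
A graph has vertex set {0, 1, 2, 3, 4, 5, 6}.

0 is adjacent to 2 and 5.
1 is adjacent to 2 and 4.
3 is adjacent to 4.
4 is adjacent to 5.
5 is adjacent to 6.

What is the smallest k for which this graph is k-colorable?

The cycle 5-0-2-1-4-5 has odd length 5, so it cannot be 2-colored; at least 3 colors are needed.
3 colors suffice: color a → {2, 4, 6}; color b → {1, 3, 5}; color c → {0}. Each edge has distinct colors on its endpoints.

3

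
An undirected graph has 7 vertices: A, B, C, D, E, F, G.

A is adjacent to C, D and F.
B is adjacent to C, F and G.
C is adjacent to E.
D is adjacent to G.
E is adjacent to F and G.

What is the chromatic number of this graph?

The cycle F-A-D-G-B-F has odd length 5, so it cannot be 2-colored; at least 3 colors are needed.
3 colors suffice: color 1 → {A, B, E}; color 2 → {C, F, G}; color 3 → {D}. No two adjacent vertices share a color.

3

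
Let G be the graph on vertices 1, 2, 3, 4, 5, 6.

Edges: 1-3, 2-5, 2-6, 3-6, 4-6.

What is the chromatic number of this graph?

2

3 and 6 are adjacent, so at least 2 colors are needed.
2 colors suffice: 1=a, 2=b, 3=b, 4=b, 5=a, 6=a. Every edge joins two different colors.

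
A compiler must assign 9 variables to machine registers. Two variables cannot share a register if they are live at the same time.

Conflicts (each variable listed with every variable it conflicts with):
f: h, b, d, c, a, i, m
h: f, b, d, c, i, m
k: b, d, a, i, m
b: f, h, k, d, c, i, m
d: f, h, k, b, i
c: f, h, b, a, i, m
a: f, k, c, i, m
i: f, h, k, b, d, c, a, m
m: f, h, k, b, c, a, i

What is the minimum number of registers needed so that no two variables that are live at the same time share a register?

f, h, b, c, i, m all conflict with each other, so at least 6 registers are needed.
6 registers suffice: register 1 → {i}; register 2 → {f, k}; register 3 → {b, a}; register 4 → {d, m}; register 5 → {h}; register 6 → {c}. Each listed conflict is separated.

6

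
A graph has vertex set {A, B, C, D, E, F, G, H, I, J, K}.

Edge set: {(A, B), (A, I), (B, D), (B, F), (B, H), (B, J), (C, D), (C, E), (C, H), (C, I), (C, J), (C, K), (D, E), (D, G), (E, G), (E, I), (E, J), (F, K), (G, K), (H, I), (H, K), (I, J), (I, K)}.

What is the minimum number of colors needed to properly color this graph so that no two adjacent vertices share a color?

C, H, I, K are pairwise adjacent (a clique of size 4), so at least 4 colors are needed.
4 colors suffice: color 1 → {B, C, G}; color 2 → {D, F, I}; color 3 → {A, E, K}; color 4 → {H, J}. Every edge joins two different colors.

4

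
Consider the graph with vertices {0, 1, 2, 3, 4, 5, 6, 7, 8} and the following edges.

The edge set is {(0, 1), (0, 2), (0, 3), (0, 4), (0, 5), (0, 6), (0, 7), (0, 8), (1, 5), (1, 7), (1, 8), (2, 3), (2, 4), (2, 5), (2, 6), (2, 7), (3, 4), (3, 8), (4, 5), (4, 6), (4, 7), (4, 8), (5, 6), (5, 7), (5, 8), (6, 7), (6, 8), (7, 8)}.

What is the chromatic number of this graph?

0, 2, 4, 5, 6, 7 form a clique, so at least 6 colors are needed.
6 colors suffice: 0=red, 1=yellow, 2=purple, 3=blue, 4=yellow, 5=blue, 6=orange, 7=green, 8=purple. No two adjacent vertices share a color.

6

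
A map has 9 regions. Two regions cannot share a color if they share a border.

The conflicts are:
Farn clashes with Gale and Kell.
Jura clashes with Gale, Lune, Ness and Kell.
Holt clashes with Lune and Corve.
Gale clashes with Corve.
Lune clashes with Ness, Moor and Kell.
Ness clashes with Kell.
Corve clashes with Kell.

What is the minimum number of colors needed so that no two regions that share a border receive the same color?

Jura, Lune, Ness, Kell pairwise conflict, so at least 4 colors are needed.
4 colors suffice: Farn=2, Jura=3, Holt=1, Gale=1, Lune=2, Ness=4, Corve=2, Moor=1, Kell=1. Each listed conflict is separated.

4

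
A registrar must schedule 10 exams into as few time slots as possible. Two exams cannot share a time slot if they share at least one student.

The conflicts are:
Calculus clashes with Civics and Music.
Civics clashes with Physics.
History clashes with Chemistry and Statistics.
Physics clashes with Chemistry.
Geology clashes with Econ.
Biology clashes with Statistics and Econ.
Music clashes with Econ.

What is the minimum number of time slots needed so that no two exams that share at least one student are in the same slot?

The cycle Biology-Statistics-History-Chemistry-Physics-Civics-Calculus-Music-Econ-Biology has odd length 9, so it cannot be 2-colored; at least 3 time slots are needed.
3 time slots suffice: time slot 1 → {Calculus, Physics, Statistics, Econ}; time slot 2 → {Civics, History, Geology, Biology, Music}; time slot 3 → {Chemistry}. Each listed conflict is separated.

3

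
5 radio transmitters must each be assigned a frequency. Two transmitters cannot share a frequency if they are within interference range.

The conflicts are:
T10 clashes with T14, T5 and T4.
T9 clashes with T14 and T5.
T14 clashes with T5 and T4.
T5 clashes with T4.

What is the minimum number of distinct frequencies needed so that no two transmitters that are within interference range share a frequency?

T10, T14, T5, T4 are mutually in conflict, so at least 4 frequencies are needed.
4 frequencies suffice: frequency 1 → {T14}; frequency 2 → {T5}; frequency 3 → {T10, T9}; frequency 4 → {T4}. Each listed conflict is separated.

4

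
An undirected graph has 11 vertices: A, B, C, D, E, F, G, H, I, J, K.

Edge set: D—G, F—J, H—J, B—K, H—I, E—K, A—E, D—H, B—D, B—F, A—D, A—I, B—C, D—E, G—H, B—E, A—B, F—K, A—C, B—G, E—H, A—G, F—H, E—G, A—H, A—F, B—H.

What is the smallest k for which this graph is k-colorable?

A, B, D, E, G, H are mutually adjacent (a clique of size 6), so at least 6 colors are needed.
6 colors suffice: color 1 → {A, J, K}; color 2 → {B, I}; color 3 → {C, H}; color 4 → {E, F}; color 5 → {D}; color 6 → {G}. Every edge joins two different colors.

6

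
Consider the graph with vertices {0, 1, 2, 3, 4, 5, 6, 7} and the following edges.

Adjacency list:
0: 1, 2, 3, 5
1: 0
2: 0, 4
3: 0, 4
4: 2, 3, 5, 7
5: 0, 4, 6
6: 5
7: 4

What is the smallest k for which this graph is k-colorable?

2

0 and 1 are adjacent, so at least 2 colors are needed.
2 colors suffice: color red → {0, 4, 6}; color blue → {1, 2, 3, 5, 7}. Each edge has distinct colors on its endpoints.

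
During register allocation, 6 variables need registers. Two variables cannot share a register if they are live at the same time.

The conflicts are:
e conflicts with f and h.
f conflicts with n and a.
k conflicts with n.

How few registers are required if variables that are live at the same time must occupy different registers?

f and n conflict, so at least 2 registers are needed.
A valid assignment using 2 registers: e=2, f=1, k=1, n=2, a=2, h=1. Every pair that conflicts lands in different registers.

2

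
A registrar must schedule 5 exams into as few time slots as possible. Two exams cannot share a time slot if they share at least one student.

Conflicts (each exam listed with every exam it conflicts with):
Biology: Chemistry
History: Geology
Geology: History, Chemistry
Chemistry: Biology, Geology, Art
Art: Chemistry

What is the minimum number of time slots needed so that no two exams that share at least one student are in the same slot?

Chemistry and Art conflict, so at least 2 time slots are needed.
2 time slots suffice: time slot 1 → {History, Chemistry}; time slot 2 → {Biology, Geology, Art}. No two conflicting exams share a time slot.

2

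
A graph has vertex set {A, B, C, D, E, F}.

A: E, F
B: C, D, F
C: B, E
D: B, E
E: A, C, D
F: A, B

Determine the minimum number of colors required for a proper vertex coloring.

The cycle B-D-E-A-F-B has odd length 5, so it cannot be 2-colored; at least 3 colors are needed.
One proper 3-coloring: A=2, B=1, C=2, D=2, E=1, F=3. Every edge joins two different colors.

3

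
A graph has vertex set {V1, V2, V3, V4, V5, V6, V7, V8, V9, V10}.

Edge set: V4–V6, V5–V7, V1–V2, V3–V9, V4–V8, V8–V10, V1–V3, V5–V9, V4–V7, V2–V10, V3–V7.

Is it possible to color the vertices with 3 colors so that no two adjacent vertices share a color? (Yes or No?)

Yes

The chromatic number is 3. The cycle V8-V4-V7-V3-V1-V2-V10-V8 has odd length 7, so it cannot be 2-colored; at least 3 colors are needed.
3 colors suffice: V1=1, V2=2, V3=2, V4=2, V5=2, V6=1, V7=1, V8=3, V9=1, V10=1.
That is already a proper 3-coloring.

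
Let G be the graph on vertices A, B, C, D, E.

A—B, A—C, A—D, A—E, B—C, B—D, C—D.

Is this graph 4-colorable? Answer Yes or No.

The chromatic number is 4. A, B, C, D are pairwise adjacent (a clique of size 4), so at least 4 colors are needed.
4 colors suffice: A=red, B=blue, C=yellow, D=green, E=blue.
That is already a proper 4-coloring.

Yes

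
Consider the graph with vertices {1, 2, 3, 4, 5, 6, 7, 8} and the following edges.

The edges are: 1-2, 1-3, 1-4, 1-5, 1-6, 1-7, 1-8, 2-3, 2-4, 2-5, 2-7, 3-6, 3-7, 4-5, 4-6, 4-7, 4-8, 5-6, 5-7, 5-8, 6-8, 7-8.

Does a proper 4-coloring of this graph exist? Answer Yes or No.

No

1, 2, 4, 5, 7 are pairwise adjacent (a clique of size 5), so at least 5 colors are needed.
So 4 colors are not enough.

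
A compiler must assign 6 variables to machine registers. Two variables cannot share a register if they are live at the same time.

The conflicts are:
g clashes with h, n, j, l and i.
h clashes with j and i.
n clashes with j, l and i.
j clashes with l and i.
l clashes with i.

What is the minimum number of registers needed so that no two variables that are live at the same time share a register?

5

g, n, j, l, i are mutually in conflict, so at least 5 registers are needed.
Using 5 registers: g=1, h=4, n=5, j=3, l=4, i=2. Each listed conflict is separated.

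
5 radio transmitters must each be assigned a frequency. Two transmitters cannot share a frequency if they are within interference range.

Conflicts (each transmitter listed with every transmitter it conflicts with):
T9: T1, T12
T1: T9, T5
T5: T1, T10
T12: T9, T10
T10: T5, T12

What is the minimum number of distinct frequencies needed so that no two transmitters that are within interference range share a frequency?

The cycle T9-T1-T5-T10-T12-T9 has odd length 5, so it cannot be 2-colored; at least 3 frequencies are needed.
3 frequencies suffice: frequency 1 → {T9, T5}; frequency 2 → {T1, T10}; frequency 3 → {T12}. No two conflicting transmitters share a frequency.

3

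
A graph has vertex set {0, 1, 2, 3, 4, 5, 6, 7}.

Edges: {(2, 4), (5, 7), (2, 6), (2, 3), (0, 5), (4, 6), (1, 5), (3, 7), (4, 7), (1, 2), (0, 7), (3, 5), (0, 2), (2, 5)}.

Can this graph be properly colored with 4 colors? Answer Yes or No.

Yes

The chromatic number is 3. 3, 5, 7 form a triangle, so at least 3 colors are needed.
3 colors suffice: color a → {2, 7}; color b → {4, 5}; color c → {0, 1, 3, 6}.
Since 4 ≥ 3, a proper 4-coloring certainly exists.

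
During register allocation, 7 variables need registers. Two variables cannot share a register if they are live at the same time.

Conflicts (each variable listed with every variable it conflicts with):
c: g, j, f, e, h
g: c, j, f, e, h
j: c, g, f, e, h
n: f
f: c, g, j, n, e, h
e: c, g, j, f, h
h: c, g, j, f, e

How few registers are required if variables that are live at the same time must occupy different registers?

c, g, j, f, e, h are mutually in conflict, so at least 6 registers are needed.
6 registers suffice: register 1 → {f}; register 2 → {c, n}; register 3 → {j}; register 4 → {e}; register 5 → {g}; register 6 → {h}. Every pair that conflicts lands in different registers.

6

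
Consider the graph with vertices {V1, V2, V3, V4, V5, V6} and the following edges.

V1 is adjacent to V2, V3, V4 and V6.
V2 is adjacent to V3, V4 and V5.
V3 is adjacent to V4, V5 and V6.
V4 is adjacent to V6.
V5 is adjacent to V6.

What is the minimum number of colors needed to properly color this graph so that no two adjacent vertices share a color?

V1, V3, V4, V6 form a clique, so at least 4 colors are needed.
4 colors suffice: color R → {V3}; color B → {V4, V5}; color G → {V1}; color Y → {V2, V6}. Each edge has distinct colors on its endpoints.

4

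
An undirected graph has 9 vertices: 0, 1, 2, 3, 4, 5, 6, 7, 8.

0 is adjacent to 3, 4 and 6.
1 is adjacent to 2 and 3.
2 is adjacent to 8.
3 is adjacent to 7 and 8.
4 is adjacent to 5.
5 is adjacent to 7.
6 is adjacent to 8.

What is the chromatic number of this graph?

3

The cycle 5-4-0-3-7-5 has odd length 5, so it cannot be 2-colored; at least 3 colors are needed.
3 colors suffice: color a → {2, 3, 4, 6}; color b → {0, 1, 7, 8}; color c → {5}. No two adjacent vertices share a color.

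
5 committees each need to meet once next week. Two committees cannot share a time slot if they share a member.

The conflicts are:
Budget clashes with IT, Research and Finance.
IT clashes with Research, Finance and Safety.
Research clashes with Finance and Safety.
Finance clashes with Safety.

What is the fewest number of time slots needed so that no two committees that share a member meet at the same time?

4

Budget, IT, Research, Finance all conflict with each other, so at least 4 time slots are needed.
4 time slots suffice: time slot 1 → {Finance}; time slot 2 → {IT}; time slot 3 → {Research}; time slot 4 → {Budget, Safety}. Every pair that conflicts lands in different time slots.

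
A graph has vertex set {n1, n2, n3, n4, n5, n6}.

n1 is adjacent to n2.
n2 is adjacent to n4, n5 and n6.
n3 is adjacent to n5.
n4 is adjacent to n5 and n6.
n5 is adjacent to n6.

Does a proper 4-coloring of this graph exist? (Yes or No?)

The chromatic number is 4. n2, n4, n5, n6 are mutually adjacent (a clique of size 4), so at least 4 colors are needed.
4 colors suffice: color 1 → {n1, n5}; color 2 → {n2, n3}; color 3 → {n4}; color 4 → {n6}.
That is already a proper 4-coloring.

Yes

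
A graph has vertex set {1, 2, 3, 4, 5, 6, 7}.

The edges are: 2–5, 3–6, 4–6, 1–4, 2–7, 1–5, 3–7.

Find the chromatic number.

3

The cycle 3-7-2-5-1-4-6-3 has odd length 7, so it cannot be 2-colored; at least 3 colors are needed.
3 colors suffice: color red → {3, 4, 5}; color blue → {1, 2, 6}; color green → {7}. Each edge has distinct colors on its endpoints.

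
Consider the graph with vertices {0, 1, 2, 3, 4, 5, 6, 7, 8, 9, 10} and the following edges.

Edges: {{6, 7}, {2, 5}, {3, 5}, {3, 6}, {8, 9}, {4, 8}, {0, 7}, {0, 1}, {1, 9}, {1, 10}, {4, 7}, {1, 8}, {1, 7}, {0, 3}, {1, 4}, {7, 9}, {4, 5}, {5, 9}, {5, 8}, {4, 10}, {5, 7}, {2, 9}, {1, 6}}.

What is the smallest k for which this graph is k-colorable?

1, 8, 9 form a triangle, so at least 3 colors are needed.
One proper 3-coloring: 0=green, 1=red, 2=blue, 3=blue, 4=green, 5=red, 6=green, 7=blue, 8=blue, 9=green, 10=blue. Every edge joins two different colors.

3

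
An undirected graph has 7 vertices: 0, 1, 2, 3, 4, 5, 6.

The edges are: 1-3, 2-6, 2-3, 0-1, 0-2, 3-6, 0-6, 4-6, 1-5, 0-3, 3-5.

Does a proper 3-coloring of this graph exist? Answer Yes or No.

No

0, 2, 3, 6 are pairwise adjacent (a clique of size 4), so at least 4 colors are needed.
So 3 colors are not enough.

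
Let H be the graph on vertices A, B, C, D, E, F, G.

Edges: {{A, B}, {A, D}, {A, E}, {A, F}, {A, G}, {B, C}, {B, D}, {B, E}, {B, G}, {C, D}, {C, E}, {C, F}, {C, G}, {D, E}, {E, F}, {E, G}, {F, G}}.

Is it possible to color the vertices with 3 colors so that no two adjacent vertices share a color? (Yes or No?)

A, B, E, G are mutually adjacent (a clique of size 4), so at least 4 colors are needed.
So 3 colors are not enough.

No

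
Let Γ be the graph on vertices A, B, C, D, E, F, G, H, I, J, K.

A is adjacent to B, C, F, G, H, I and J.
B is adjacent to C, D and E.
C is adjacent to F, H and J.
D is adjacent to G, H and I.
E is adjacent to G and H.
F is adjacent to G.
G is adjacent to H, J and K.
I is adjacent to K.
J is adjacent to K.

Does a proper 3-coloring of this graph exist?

Yes

The chromatic number is 3. A, B, C form a triangle, so at least 3 colors are needed.
3 colors suffice: color 1 → {A, D, E, K}; color 2 → {C, G, I}; color 3 → {B, F, H, J}.
That is already a proper 3-coloring.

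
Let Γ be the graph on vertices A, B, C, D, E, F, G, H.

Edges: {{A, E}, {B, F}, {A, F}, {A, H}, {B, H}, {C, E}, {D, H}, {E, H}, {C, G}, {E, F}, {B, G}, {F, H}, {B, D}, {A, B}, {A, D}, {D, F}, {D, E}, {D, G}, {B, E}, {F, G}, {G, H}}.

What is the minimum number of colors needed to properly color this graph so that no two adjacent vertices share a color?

A, B, D, E, F, H are pairwise adjacent (a clique of size 6), so at least 6 colors are needed.
6 colors suffice: color 1 → {E, G}; color 2 → {B, C}; color 3 → {F}; color 4 → {D}; color 5 → {H}; color 6 → {A}. No two adjacent vertices share a color.

6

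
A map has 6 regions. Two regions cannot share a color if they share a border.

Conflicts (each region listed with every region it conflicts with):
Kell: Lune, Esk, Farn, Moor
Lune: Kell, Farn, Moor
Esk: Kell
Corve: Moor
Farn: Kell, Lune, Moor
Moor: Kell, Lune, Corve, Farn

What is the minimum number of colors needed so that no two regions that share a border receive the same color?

Kell, Lune, Farn, Moor are mutually in conflict, so at least 4 colors are needed.
4 colors suffice: color 1 → {Esk, Moor}; color 2 → {Kell, Corve}; color 3 → {Lune}; color 4 → {Farn}. No two conflicting regions share a color.

4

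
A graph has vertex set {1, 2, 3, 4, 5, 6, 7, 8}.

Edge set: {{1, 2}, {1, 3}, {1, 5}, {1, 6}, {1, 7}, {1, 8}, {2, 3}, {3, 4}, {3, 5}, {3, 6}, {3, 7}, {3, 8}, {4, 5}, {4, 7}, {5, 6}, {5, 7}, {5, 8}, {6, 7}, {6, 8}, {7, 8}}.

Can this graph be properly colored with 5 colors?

1, 3, 5, 6, 7, 8 are mutually adjacent (a clique of size 6), so at least 6 colors are needed.
So 5 colors are not enough.

No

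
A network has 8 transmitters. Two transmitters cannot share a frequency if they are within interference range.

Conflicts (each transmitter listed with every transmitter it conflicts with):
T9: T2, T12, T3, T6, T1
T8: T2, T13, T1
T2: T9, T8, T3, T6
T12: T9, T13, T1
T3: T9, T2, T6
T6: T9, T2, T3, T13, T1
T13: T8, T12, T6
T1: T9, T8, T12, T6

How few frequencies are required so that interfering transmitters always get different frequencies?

T9, T2, T3, T6 are mutually in conflict, so at least 4 frequencies are needed.
4 frequencies suffice: frequency 1 → {T9, T13}; frequency 2 → {T8, T12, T6}; frequency 3 → {T2, T1}; frequency 4 → {T3}. No two conflicting transmitters share a frequency.

4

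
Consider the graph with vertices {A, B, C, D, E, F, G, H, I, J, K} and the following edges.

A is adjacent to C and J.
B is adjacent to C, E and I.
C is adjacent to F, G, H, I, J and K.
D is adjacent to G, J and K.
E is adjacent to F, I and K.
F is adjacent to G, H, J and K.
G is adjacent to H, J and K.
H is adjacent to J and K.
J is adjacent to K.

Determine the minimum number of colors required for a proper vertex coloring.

C, F, G, H, J, K are pairwise adjacent (a clique of size 6), so at least 6 colors are needed.
One proper 6-coloring: A=2, B=2, C=1, D=1, E=1, F=5, G=4, H=6, I=3, J=3, K=2. Each edge has distinct colors on its endpoints.

6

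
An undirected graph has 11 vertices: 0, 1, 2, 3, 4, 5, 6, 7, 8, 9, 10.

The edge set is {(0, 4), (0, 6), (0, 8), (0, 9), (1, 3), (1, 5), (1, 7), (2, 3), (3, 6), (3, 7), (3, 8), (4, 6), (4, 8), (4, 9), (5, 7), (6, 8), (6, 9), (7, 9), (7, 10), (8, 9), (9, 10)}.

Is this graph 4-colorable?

No

0, 4, 6, 8, 9 are pairwise adjacent (a clique of size 5), so at least 5 colors are needed.
So 4 colors are not enough.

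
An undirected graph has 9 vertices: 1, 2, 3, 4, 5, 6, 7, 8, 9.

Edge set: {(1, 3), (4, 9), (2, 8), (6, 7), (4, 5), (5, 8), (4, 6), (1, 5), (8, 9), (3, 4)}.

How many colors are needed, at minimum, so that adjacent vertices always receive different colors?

2

3 and 4 are adjacent, so at least 2 colors are needed.
One proper 2-coloring: 1=red, 2=blue, 3=blue, 4=red, 5=blue, 6=blue, 7=red, 8=red, 9=blue. Every edge joins two different colors.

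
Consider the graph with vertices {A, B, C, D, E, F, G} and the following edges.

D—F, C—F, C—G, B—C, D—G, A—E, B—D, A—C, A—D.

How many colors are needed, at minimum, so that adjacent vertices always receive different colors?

B and C are adjacent, so at least 2 colors are needed.
2 colors suffice: A=blue, B=blue, C=red, D=red, E=red, F=blue, G=blue. No two adjacent vertices share a color.

2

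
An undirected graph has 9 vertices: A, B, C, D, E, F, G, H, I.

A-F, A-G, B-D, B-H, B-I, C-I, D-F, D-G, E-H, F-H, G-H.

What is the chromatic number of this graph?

E and H are adjacent, so at least 2 colors are needed.
2 colors suffice: color 1 → {A, D, H, I}; color 2 → {B, C, E, F, G}. No two adjacent vertices share a color.

2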